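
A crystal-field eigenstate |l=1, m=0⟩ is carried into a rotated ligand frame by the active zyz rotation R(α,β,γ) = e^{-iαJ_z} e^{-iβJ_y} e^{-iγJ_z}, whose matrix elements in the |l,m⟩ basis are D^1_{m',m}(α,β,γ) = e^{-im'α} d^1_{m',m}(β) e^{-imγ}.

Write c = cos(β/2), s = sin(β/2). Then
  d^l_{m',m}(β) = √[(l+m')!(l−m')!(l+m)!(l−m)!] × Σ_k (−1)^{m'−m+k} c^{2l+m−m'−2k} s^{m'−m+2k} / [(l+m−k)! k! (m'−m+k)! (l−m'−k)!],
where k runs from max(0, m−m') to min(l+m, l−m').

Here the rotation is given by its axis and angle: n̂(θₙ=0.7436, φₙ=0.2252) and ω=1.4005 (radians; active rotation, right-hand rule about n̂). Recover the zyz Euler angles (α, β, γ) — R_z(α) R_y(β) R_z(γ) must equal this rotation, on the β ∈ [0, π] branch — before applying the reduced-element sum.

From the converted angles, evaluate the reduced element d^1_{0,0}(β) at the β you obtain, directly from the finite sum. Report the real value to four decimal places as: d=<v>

Axis–angle → zyz. n̂ = (sinθₙcosφₙ, sinθₙsinφₙ, cosθₙ) = (+0.659849, +0.151162, +0.736036), ω = 1.4005.
R = I cosω + sinω [n̂]ₓ + (1−cosω) n̂n̂ᵀ gives
  R = [+0.531086, -0.642549, +0.552339; +0.808229, +0.188452, -0.557899; +0.254388, +0.742709, +0.619411]
β = atan2(√(R₁₃²+R₂₃²), R₃₃) = 0.902804; α = atan2(R₂₃, R₁₃) mod 2π = 5.492779; γ = atan2(R₃₂, −R₃₁) mod 2π = 1.900787
d^1_{0,0}(β=0.9028) via the finite sum:
With c≡cos(β/2)=0.899836 and s≡sin(β/2)=0.436227, N=[1·1·1·1]^{1/2}=1.000000
k∈{0,1} keeps every argument non-negative
  k=0: (−1)^0·1.0000/(1)·0.8998^2·0.4362^0 = +0.809706
  k=1: (−1)^1·1.0000/(1)·0.8998^0·0.4362^2 = -0.190294
d^1_{0,0}(0.9028) = +0.809706 -0.190294 = +0.619411

d=0.6194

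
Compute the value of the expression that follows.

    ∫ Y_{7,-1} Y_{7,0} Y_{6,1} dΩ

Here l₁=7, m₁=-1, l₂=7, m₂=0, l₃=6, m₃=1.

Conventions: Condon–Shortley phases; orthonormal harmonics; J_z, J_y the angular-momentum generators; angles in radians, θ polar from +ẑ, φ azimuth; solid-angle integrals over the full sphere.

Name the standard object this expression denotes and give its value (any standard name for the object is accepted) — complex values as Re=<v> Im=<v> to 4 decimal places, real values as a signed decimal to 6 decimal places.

This is a Gaunt coefficient — the integral of a triple product of spherical harmonics over the sphere.
Rules hold: Σm=0, L=20 even, 0≤6≤14.
N = 15·15·13 = 2925
Δ = 8!·6!·6!/21! = 1/2444321880
Racah Σ t=1..7: t=1:−1/2612736000 t=2:+1/20736000 t=3:−1/1658880 t=4:+1/746496 t=5:−1/1658880 t=6:+1/20736000 t=7:−1/2612736000 = 1/4354560
⇒ 3j(7 7 6; 0 0 0)² = 1000/138567, sgn +1
Racah Σ t=2..7: t=2:+1/124416000 t=3:−1/4147200 t=4:+1/995328 t=5:−1/1244160 t=6:+1/8294400 t=7:−1/435456000 = 1/11612160
⇒ 3j(7 7 6; -1 0 1)² = 125/92378, sgn -1
4πI² = N·(3j₀)²·(3jₘ)² = 4687500/164109517
I = -1·√(0.0285632/4π) = -0.04767589

Gaunt coefficient, -0.047676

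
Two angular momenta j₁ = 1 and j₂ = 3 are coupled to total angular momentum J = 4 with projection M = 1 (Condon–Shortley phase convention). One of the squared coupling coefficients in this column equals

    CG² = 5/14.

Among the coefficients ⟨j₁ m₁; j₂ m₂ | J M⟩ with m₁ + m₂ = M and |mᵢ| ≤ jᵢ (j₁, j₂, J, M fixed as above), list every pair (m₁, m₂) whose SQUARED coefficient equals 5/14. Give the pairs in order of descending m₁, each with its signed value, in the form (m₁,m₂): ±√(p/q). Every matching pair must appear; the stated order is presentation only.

(1,0): +√(5/14)

Admissible pairs with m₁+m₂ = M = 1: (-1,2), (0,1), (1,0)
  (m₁,m₂)=(1,0): CG² = 5/14, CG = +√(5/14)   ← matches the target
  (m₁,m₂)=(0,1): CG² = 15/28, CG = +√(15/28)
  (m₁,m₂)=(-1,2): CG² = 3/28, CG = +√(3/28)
Pairs with CG² = 5/14: (1,0): +√(5/14)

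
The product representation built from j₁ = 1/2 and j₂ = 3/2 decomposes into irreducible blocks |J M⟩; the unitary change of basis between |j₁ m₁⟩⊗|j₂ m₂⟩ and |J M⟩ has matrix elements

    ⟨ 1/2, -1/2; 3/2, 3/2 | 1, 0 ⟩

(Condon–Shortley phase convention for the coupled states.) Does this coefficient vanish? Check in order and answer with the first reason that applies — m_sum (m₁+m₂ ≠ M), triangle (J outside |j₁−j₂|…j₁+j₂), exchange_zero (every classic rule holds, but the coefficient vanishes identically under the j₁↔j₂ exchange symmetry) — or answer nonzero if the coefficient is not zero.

m_sum

m-sum: m₁+m₂ = -1/2+3/2 = 1, M = 0  ✗ ⇒ coefficient is 0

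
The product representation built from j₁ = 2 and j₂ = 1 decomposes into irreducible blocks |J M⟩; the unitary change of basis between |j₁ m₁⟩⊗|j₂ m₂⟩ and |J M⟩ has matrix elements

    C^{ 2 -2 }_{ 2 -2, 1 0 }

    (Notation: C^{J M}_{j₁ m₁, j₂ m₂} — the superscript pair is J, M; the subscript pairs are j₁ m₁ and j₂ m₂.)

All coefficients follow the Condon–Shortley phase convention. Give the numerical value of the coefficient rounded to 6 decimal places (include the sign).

−√(2/3) = -0.816497

triangle: 1!×3!×1!/6! = 6/720
(j±m)!: 0!×4!×1!×1!×0!×4! = 576
prefactor² = (2J+1)×Δ×N² = 24
  k=1: −1/(1!×0!×3!×0!×0!×1!) = -1/6
Σ = -1/6  ⇒  CG² = 24×(-1/6)² = 2/3
CG = −√(2/3) = -0.816497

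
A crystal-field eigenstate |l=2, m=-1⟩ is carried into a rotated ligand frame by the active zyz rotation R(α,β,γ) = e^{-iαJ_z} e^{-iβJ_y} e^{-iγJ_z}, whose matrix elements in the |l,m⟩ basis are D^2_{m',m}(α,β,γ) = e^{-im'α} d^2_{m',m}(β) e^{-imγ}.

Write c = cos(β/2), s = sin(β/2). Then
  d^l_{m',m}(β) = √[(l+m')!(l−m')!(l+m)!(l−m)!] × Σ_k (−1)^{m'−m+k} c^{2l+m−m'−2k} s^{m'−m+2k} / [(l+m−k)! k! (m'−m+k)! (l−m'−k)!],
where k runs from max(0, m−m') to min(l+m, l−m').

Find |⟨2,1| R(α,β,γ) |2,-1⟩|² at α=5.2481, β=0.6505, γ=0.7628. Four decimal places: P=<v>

P=0.0700

D^2_{1,-1}(5.2481,0.6505,0.7628) = e^{-i·1·5.2481}·d^2_{1,-1}(0.6505)·e^{-i·-1·0.7628}. Compute d first:
c=cos(0.650500/2)=0.947571, s=sin(0.650500/2)=0.319546; N=√[6·1·1·6]=6.000000
k∈{0,1} keeps every argument non-negative
  k=0: (−1)^2·6.0000/(2)·0.9476^2·0.3195^2 = +0.275049
  k=1: (−1)^3·6.0000/(6)·0.9476^0·0.3195^4 = -0.010426
d^2_{1,-1}(0.6505) = +0.275049 -0.010426 = +0.264623
|D^2_{1,-1}|² = |d^2_{1,-1}(β)|² = (+0.264623)² = 0.070025 (the z-rotation phases have unit modulus)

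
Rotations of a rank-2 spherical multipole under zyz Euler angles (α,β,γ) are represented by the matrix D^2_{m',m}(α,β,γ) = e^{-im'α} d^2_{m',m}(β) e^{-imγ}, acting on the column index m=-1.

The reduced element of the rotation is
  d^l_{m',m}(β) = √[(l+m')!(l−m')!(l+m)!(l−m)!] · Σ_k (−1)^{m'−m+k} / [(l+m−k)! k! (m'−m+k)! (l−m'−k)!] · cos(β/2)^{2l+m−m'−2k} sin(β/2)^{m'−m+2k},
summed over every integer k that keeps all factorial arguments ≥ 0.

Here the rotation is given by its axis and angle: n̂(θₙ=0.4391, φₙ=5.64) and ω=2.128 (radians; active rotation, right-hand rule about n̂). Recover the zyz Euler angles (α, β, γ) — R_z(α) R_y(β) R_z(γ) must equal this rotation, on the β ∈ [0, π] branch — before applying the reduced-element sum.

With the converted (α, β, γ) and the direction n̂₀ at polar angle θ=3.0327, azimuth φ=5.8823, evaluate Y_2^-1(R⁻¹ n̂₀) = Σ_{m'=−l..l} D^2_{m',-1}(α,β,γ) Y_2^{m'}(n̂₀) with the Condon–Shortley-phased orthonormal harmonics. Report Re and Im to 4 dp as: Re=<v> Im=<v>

Re=0.3839 Im=-0.0042

Axis–angle → zyz. n̂ = (sinθₙcosφₙ, sinθₙsinφₙ, cosθₙ) = (+0.340181, -0.254968, +0.905135), ω = 2.1280.
R = I cosω + sinω [n̂]ₓ + (1−cosω) n̂n̂ᵀ gives
  R = [-0.351896, -0.900823, +0.254336; +0.635620, -0.429429, -0.641544; +0.687137, -0.064096, +0.723695]
β = atan2(√(R₁₃²+R₂₃²), R₃₃) = 0.761654; α = atan2(R₂₃, R₁₃) mod 2π = 5.089825; γ = atan2(R₃₂, −R₃₁) mod 2π = 3.234603
Need the full column D^2_{m',-1} for m'=−2..2 at α=5.0898, β=0.7617, γ=3.2346.
cos(β/2)=0.928358, sin(β/2)=0.371688
d^2_{-2,-1}: single k=1 term ⇒ +0.594778;  D = +0.393488+0.446013i
d^2_{-1,-1}: k∈[0..1] ⇒ +0.742781 -0.357199 = +0.385583;  D = -0.174779+0.343695i
d^2_{0,-1}: k∈[0..1] ⇒ -0.728451 +0.116769 = -0.611682;  D = +0.609038+0.056811i
d^2_{1,-1}: k∈[0..1] ⇒ +0.357199 -0.019086 = +0.338113;  D = -0.094877-0.324528i
d^2_{2,-1}: single k=0 term ⇒ -0.095342;  D = -0.075210+0.058596i
Y_2^{m'}(θ=3.0327,φ=5.8823) and Σ D·Y over m':
  (+0.3935+0.4460i)·(+0.0032+0.0033i)  (-0.1748+0.3437i)·(-0.0768-0.0326i)  (+0.6090+0.0568i)·(+0.6196+0.0000i)  (-0.0949-0.3245i)·(+0.0768-0.0326i)  (-0.0752+0.0586i)·(+0.0032-0.0033i)
Y_2^-1(R⁻¹ n̂) = +0.383869-0.004228i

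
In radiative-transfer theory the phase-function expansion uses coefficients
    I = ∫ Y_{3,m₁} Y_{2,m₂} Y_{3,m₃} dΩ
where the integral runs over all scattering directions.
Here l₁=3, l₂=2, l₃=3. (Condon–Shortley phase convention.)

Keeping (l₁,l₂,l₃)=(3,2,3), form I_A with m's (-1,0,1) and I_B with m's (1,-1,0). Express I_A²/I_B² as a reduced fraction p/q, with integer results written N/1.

9/2

Same 3,2,3: normalisation and zero-m 3j drop out of the ratio.
A: Δ: 2! 4! 2! / 9! → 1/3780; sum: t=0:+1/96 t=1:−1/6 t=2:+1/16 = -3/32; 3j²(3 2 3; -1 0 1) = Δ·Π!·Σ² = 3/140  (sign -1)
B: Δ: 2! 4! 2! / 9! → 1/3780; sum: t=0:+1/8 t=1:−1/12 = 1/24; 3j²(3 2 3; 1 -1 0) = Δ·Π!·Σ² = 1/210  (sign -1)
I_A²/I_B² = (3/140)/(1/210) = 9/2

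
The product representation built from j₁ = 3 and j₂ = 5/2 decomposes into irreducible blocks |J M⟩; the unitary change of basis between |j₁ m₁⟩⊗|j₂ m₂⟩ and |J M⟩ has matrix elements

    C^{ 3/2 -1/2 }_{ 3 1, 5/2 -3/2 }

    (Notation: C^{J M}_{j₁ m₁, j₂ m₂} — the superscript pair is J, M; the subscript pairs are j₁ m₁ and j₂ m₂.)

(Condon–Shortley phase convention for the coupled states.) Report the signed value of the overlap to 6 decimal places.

-0.483046

triangle: 4!*2!*1!/8! = 48/40320
(j±m)!: 4!*2!*1!*4!*1!*2! = 2304
prefactor² = (2J+1)*Δ*N² = 384/35
  k=0: +1/(0!*4!*2!*1!*0!*0!) = 1/48
  k=1: −1/(1!*3!*1!*0!*1!*1!) = -1/6
Σ = -7/48  ⇒  CG² = 384/35*(-7/48)² = 7/30
CG = −√(7/30) = -0.483046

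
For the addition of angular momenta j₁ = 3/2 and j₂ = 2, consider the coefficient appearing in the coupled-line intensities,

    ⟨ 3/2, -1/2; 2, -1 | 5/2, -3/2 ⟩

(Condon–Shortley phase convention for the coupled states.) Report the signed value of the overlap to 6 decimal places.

+0.169031

√[6·1!2!3!/7! · 1!2!1!3!1!4!] = √(144/35)
  +(−1)^0/∏(0,1,2,1,0,2)! = 1/4  (running 1/4)
  +(−1)^1/∏(1,0,1,0,1,3)! = -1/6  (running 1/12)
⟨..|..⟩ = √(144/35)·(1/12) = +0.169031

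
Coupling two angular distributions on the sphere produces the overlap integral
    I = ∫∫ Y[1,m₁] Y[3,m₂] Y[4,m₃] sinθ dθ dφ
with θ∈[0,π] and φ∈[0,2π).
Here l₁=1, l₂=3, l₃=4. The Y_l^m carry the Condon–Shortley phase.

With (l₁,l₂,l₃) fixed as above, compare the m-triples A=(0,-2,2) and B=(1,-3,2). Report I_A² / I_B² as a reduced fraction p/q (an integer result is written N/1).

Shared (l₁,l₂,l₃)=(1,3,4): N and (l;000)² cancel in I_A²/I_B².
A: Δ = 0!·2!·6!/9! = 1/252; Racah Σ t=0..0: t=0:+1/120 = 1/120; ⇒ 3j(1 3 4; 0 -2 2)² = 1/21, sgn +1
B: Δ = 0!·2!·6!/9! = 1/252; Racah Σ t=0..0: t=0:+1/1440 = 1/1440; ⇒ 3j(1 3 4; 1 -3 2)² = 1/252, sgn +1
I_A²/I_B² = (1/21)/(1/252) = 12/1

12/1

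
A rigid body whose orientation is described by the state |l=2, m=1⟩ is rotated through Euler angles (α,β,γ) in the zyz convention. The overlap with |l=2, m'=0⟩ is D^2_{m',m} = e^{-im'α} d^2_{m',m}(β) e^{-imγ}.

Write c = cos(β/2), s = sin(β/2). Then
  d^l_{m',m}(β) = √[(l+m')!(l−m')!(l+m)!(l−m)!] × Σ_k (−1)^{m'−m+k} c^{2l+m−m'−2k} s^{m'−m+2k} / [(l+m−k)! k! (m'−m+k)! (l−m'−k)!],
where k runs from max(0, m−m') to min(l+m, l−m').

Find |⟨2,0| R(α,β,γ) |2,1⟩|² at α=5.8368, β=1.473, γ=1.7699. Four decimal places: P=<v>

P=0.0142

D^2_{0,1}(5.8368,1.4730,1.7699) = e^{-i·0·5.8368}·d^2_{0,1}(1.4730)·e^{-i·1·1.7699}. Compute d first:
c=cos(1.473000/2)=0.740824, s=sin(1.473000/2)=0.671699; N=√[2·2·6·1]=4.898979
Admissible k: 1..2 (factorial args all ≥0)
  k=1: (−1)^0·4.8990/(2)·0.7408^3·0.6717^1 = +0.668953
  k=2: (−1)^1·4.8990/(2)·0.7408^1·0.6717^3 = -0.549940
d^2_{0,1}(1.4730) = +0.668953 -0.549940 = +0.119013
|D^2_{0,1}|² = |d^2_{0,1}(β)|² = (+0.119013)² = 0.014164 (the z-rotation phases have unit modulus)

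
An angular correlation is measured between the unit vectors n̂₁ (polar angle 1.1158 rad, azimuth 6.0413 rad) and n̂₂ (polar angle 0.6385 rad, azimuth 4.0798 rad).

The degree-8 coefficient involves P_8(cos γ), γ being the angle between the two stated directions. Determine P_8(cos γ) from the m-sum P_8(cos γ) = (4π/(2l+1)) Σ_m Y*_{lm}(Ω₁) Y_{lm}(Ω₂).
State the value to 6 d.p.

0.080575

Summing Y*_{l m}(θ₁,φ₁)·Y_{l m}(θ₂,φ₂) over m ∈ [−8, 8]; prefactor 4π/(2·8+1) = 0.739198:
  m=-8: Y*=(-0.077838, -0.204135)  Y=(0.002801, -0.007712)  product (-0.001792, 0.000029)
  m=-7: Y*=(-0.052200, -0.424335)  Y=(-0.042446, 0.012402)  product (0.007478, 0.017364)
  m=-6: Y*=(0.044710, -0.372406)  Y=(0.116112, 0.088993)  product (0.038333, -0.039262)
  m=-5: Y*=(-0.007620, 0.020162)  Y=(0.006994, -0.327517)  product (0.006550, 0.002637)
  m=-4: Y*=(-0.199536, 0.289634)  Y=(-0.393578, 0.275804)  product (-0.001349, -0.169026)
  m=-3: Y*=(-0.117931, 0.104619)  Y=(0.344505, 0.116837)  product (-0.052851, 0.022263)
  m=-2: Y*=(0.246439, -0.129482)  Y=(0.028959, 0.091787)  product (0.019022, 0.018870)
  m=-1: Y*=(0.211839, -0.052264)  Y=(0.245498, -0.334882)  product (0.034504, -0.083772)
  m=+0: Y*=(-0.249331, -0.000000)  Y=(-0.036961, 0.000000)  product (0.009216, 0.000000)
  m=+1: Y*=(-0.211839, -0.052264)  Y=(-0.245498, -0.334882)  product (0.034504, 0.083772)
  m=+2: Y*=(0.246439, 0.129482)  Y=(0.028959, -0.091787)  product (0.019022, -0.018870)
  m=+3: Y*=(0.117931, 0.104619)  Y=(-0.344505, 0.116837)  product (-0.052851, -0.022263)
  m=+4: Y*=(-0.199536, -0.289634)  Y=(-0.393578, -0.275804)  product (-0.001349, 0.169026)
  m=+5: Y*=(0.007620, 0.020162)  Y=(-0.006994, -0.327517)  product (0.006550, -0.002637)
  m=+6: Y*=(0.044710, 0.372406)  Y=(0.116112, -0.088993)  product (0.038333, 0.039262)
  m=+7: Y*=(0.052200, -0.424335)  Y=(0.042446, 0.012402)  product (0.007478, -0.017364)
  m=+8: Y*=(-0.077838, 0.204135)  Y=(0.002801, 0.007712)  product (-0.001792, -0.000029)
Total Σ_m = (0.109003, 0.000000). Multiply by 0.739198: (0.080575, 0.000000). P_8(cos γ) = 0.080575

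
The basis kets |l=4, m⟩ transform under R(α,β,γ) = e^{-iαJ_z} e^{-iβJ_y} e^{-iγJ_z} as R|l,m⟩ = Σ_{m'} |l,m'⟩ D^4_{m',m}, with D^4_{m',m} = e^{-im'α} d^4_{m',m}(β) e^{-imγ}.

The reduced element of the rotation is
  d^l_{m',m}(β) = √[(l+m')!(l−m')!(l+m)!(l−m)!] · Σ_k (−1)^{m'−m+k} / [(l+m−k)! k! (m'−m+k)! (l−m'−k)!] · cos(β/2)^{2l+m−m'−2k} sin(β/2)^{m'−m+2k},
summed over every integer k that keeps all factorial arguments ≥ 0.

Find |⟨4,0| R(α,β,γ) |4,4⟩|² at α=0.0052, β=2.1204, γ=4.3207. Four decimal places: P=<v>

P=0.0764

D^4_{0,4}(0.0052,2.1204,4.3207) = e^{-i·0·0.0052}·d^4_{0,4}(2.1204)·e^{-i·4·4.3207}. Compute d first:
c=cos(2.120400/2)=0.488698, s=sin(2.120400/2)=0.872453; N=√[24·24·40320·1]=4819.161753
k∈{4} keeps every argument non-negative
  k=4: (−1)^0·4819.1618/(576)·0.4887^4·0.8725^4 = +0.276489
d^4_{0,4}(2.1204) = +0.276489
|D^4_{0,4}|² = |d^4_{0,4}(β)|² = (+0.276489)² = 0.076446 (the z-rotation phases have unit modulus)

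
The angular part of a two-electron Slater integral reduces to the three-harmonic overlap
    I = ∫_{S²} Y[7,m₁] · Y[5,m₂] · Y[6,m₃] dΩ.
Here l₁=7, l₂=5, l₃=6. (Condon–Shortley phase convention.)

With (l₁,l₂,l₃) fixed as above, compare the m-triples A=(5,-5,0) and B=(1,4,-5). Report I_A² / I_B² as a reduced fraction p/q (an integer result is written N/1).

Shared (l₁,l₂,l₃)=(7,5,6): N and (l;000)² cancel in I_A²/I_B².
A: Δ = 6!·8!·4!/19! = 1/174594420; Racah Σ t=0..0: t=0:+1/24883200 = 1/24883200; ⇒ 3j(7 5 6; 5 -5 0)² = 70/4199, sgn +1
B: Δ = 6!·8!·4!/19! = 1/174594420; Racah Σ t=5..6: t=5:−1/14515200 t=6:+1/174182400 = -11/174182400; ⇒ 3j(7 5 6; 1 4 -5)² = 121/12597, sgn +1
I_A²/I_B² = (70/4199)/(121/12597) = 210/121

210/121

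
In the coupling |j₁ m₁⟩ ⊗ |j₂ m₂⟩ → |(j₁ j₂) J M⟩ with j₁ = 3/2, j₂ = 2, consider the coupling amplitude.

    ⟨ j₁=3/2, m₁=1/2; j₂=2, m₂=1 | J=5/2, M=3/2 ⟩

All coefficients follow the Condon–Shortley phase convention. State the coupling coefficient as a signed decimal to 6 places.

√[6·1!2!3!/7! · 2!1!3!1!4!1!] = √(144/35)
  +(−1)^0/∏(0,1,1,3,1,0)! = 1/6  (running 1/6)
  +(−1)^1/∏(1,0,0,2,2,1)! = -1/4  (running -1/12)
⟨..|..⟩ = √(144/35)·(-1/12) = -0.169031

−√(1/35) = -0.169031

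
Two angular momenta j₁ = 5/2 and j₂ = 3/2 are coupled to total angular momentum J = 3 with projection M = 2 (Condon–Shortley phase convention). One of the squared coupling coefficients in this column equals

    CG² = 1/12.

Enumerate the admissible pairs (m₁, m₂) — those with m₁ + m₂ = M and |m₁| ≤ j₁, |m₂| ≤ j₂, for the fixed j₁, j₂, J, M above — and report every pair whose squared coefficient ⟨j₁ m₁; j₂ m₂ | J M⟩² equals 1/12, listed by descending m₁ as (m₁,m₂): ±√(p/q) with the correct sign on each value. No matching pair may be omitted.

Admissible pairs with m₁+m₂ = M = 2: (1/2,3/2), (3/2,1/2), (5/2,-1/2)
  (m₁,m₂)=(5/2,-1/2): CG² = 5/12, CG = +√(5/12)
  (m₁,m₂)=(3/2,1/2): CG² = 1/12, CG = +√(1/12)   ← matches the target
  (m₁,m₂)=(1/2,3/2): CG² = 1/2, CG = −√(1/2)
Pairs with CG² = 1/12: (3/2,1/2): +√(1/12)

(3/2,1/2): +√(1/12)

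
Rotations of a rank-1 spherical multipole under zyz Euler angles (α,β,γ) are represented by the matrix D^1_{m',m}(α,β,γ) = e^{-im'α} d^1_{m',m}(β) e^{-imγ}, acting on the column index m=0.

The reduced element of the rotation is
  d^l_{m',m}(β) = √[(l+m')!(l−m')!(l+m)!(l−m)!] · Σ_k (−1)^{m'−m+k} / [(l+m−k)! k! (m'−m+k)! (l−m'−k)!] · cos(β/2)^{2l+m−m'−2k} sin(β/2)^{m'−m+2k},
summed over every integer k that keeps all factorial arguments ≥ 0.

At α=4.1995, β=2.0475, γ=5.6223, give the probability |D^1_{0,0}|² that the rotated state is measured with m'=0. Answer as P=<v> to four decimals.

P=0.2105

First d^1_{0,0}(β=2.0475), then the phase factors e^{-i(0)α} and e^{-i(0)γ}:
c=cos(2.047500/2)=0.520167, s=sin(2.047500/2)=0.854065; N=√[1·1·1·1]=1.000000
Admissible k: 0..1 (factorial args all ≥0)
  k=0: (−1)^0·1.0000/(1)·0.5202^2·0.8541^0 = +0.270574
  k=1: (−1)^1·1.0000/(1)·0.5202^0·0.8541^2 = -0.729426
d^1_{0,0}(2.0475) = +0.270574 -0.729426 = -0.458853
|D^1_{0,0}|² = |d^1_{0,0}(β)|² = (-0.458853)² = 0.210546 (the z-rotation phases have unit modulus)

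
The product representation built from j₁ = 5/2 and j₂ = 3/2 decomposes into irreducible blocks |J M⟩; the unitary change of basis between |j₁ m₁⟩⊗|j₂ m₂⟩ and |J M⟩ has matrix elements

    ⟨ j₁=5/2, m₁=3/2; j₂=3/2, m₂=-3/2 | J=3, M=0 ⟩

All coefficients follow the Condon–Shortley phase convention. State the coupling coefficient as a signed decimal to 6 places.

triangle: 1!*4!*2!/8! = 48/40320
(j±m)!: 4!*1!*0!*3!*3!*3! = 5184
prefactor² = (2J+1)*Δ*N² = 216/5
  k=0: +1/(0!*1!*1!*0!*3!*2!) = 1/12
Σ = 1/12  ⇒  CG² = 216/5*(1/12)² = 3/10
CG = +√(3/10) = +0.547723

+√(3/10) ≈ +0.547723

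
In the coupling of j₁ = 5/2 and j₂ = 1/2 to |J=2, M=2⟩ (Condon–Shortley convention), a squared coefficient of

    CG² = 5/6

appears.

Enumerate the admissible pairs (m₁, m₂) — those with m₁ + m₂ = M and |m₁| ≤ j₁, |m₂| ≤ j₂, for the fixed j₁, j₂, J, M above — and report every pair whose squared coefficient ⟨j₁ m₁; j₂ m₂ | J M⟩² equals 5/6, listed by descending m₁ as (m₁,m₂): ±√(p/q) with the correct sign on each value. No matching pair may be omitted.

(5/2,-1/2): +√(5/6)

Admissible pairs with m₁+m₂ = M = 2: (3/2,1/2), (5/2,-1/2)
  (m₁,m₂)=(5/2,-1/2): CG² = 5/6, CG = +√(5/6)   ← matches the target
  (m₁,m₂)=(3/2,1/2): CG² = 1/6, CG = −√(1/6)
Pairs with CG² = 5/6: (5/2,-1/2): +√(5/6)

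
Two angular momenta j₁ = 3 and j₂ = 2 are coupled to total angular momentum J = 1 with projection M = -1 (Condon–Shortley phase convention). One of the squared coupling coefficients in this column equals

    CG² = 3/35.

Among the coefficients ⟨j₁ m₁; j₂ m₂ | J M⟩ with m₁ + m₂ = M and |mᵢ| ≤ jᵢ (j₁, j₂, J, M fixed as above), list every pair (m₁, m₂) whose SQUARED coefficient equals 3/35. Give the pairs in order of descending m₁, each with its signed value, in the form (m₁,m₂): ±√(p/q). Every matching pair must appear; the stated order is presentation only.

Admissible pairs with m₁+m₂ = M = -1: (-3,2), (-2,1), (-1,0), (0,-1), (1,-2)
  (m₁,m₂)=(1,-2): CG² = 1/35, CG = +√(1/35)
  (m₁,m₂)=(0,-1): CG² = 3/35, CG = −√(3/35)   ← matches the target
  (m₁,m₂)=(-1,0): CG² = 6/35, CG = +√(6/35)
  (m₁,m₂)=(-2,1): CG² = 2/7, CG = −√(2/7)
  (m₁,m₂)=(-3,2): CG² = 3/7, CG = +√(3/7)
Pairs with CG² = 3/35: (0,-1): −√(3/35)

(0,-1): −√(3/35)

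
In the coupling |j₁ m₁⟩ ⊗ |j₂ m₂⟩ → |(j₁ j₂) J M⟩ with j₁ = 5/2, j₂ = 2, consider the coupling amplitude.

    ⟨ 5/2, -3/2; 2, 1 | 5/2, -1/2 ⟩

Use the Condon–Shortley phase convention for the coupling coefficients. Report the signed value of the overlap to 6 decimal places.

+√(6/35) ≈ +0.414039

√[6·2!3!2!/8! · 1!4!3!1!2!3!] = √(216/35)
  +(−1)^1/∏(1,1,3,2,0,0)! = -1/12  (running -1/12)
  +(−1)^2/∏(2,0,2,1,1,1)! = 1/4  (running 1/6)
⟨..|..⟩ = √(216/35)·(1/6) = +0.414039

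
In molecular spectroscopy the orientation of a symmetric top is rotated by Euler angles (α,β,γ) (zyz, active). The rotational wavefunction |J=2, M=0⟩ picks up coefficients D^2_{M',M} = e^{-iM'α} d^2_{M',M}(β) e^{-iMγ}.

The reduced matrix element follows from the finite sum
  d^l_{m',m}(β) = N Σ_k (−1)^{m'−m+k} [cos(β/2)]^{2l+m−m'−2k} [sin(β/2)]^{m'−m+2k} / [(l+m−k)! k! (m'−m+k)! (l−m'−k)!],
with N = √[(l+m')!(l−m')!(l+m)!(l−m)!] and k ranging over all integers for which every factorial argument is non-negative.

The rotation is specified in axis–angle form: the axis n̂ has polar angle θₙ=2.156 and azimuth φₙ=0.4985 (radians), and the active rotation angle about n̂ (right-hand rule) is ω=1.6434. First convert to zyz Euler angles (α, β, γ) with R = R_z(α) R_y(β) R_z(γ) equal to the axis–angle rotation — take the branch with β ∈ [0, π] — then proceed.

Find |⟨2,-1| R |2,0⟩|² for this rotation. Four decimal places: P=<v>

P=0.0910

Axis–angle → zyz. n̂ = (sinθₙcosφₙ, sinθₙsinφₙ, cosθₙ) = (+0.732151, +0.398551, -0.552369), ω = 1.6434.
R = I cosω + sinω [n̂]ₓ + (1−cosω) n̂n̂ᵀ gives
  R = [+0.502390, +0.863881, -0.036253; -0.237947, +0.097826, -0.966339; -0.831255, +0.494105, +0.254705]
β = atan2(√(R₁₃²+R₂₃²), R₃₃) = 1.313254; α = atan2(R₂₃, R₁₃) mod 2π = 4.674891; γ = atan2(R₃₂, −R₃₁) mod 2π = 0.536298
First d^2_{-1,0}(β=1.3133), then the phase factors e^{-i(-1)α} and e^{-i(0)γ}:
With c≡cos(β/2)=0.792056 and s≡sin(β/2)=0.610449, N=[1·6·2·2]^{1/2}=4.898979
k: max(0,(0)−(-1))=1 … min(2+(0),2−(-1))=2
  k=1: (−1)^0·4.8990/(2)·0.7921^3·0.6104^1 = +0.743006
  k=2: (−1)^1·4.8990/(2)·0.7921^1·0.6104^3 = -0.441346
d^2_{-1,0}(1.3133) = +0.743006 -0.441346 = +0.301660
|D^2_{-1,0}|² = |d^2_{-1,0}(β)|² = (+0.301660)² = 0.090999 (the z-rotation phases have unit modulus)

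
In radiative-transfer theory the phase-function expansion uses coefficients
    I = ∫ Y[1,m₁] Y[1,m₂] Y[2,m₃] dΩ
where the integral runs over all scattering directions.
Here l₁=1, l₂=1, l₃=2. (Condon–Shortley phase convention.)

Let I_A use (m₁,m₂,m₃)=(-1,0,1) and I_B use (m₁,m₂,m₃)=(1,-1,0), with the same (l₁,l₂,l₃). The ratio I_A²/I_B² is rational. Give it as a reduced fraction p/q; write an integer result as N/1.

l's match ⇒ only the (l;m) 3-j factors differ between A and B.
A: triangle coeff Δ(1,1,2) = 1/30; Σ_t [0,0]: t=0:+1/2 = 1/2; (3j)²=1/10 [(1 1 2; -1 0 1)], sign=-1
B: triangle coeff Δ(1,1,2) = 1/30; Σ_t [0,0]: t=0:+1/4 = 1/4; (3j)²=1/30 [(1 1 2; 1 -1 0)], sign=+1
I_A²/I_B² = (1/10)/(1/30) = 3/1

3/1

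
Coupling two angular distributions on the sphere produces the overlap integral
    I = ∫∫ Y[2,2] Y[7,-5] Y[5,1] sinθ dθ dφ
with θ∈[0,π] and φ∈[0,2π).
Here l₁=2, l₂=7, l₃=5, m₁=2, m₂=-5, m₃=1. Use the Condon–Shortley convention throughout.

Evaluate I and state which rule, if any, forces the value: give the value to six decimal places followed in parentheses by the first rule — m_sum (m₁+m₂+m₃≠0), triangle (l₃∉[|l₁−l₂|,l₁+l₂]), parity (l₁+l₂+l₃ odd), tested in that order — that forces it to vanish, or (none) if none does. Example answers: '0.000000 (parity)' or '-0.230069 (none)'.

0.000000 (m_sum)

Σmᵢ = -2 ≠ 0, so the φ-integral vanishes; I = 0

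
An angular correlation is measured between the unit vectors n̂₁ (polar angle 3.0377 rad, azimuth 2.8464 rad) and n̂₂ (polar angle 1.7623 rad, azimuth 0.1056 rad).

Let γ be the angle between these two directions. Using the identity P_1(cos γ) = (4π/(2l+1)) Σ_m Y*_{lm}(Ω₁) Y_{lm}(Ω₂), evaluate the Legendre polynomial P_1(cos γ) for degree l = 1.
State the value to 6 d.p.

0.095567

Summing Y*_{l m}(θ₁,φ₁)·Y_{l m}(θ₂,φ₂) over m ∈ [−1, 1]; prefactor 4π/(2·1+1) = 4.188790:
  term(m=-1) = (-0.011190, 0.004741)   from Y*(Ω₁)=(-0.034280, 0.010424), Y(Ω₂)=(0.337289, -0.035751)
  term(m=+0) = (0.045194, 0.000000)   from Y*(Ω₁)=(-0.485968, -0.000000), Y(Ω₂)=(-0.092998, 0.000000)
  term(m=+1) = (-0.011190, -0.004741)   from Y*(Ω₁)=(0.034280, 0.010424), Y(Ω₂)=(-0.337289, -0.035751)
Total Σ_m = (0.022815, 0.000000). Multiply by 4.188790: (0.095567, 0.000000). P_1(cos γ) = 0.095567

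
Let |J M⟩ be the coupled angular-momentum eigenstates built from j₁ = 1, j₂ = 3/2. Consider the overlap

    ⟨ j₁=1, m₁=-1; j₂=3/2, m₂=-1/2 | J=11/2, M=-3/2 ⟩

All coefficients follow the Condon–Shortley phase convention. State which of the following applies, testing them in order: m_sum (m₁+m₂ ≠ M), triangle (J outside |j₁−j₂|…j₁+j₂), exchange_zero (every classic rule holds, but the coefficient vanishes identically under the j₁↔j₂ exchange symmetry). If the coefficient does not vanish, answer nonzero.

triangle

m-sum: m₁+m₂ = -1+(-1/2) = -3/2, M = -3/2  ✓
triangle: need |j₁−j₂| ≤ J ≤ j₁+j₂, i.e. J ∈ [1/2, 5/2]; J = 11/2 is outside ✗ ⇒ coefficient is 0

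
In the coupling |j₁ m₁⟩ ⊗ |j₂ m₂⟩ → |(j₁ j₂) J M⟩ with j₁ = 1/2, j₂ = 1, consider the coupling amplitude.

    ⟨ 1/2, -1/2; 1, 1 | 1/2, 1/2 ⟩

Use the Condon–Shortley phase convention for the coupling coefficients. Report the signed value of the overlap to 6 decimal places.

−√(2/3) ≈ -0.816497

√[2·1!0!1!/3! · 0!1!2!0!1!0!] = √(2/3)
  +(−1)^1/∏(1,0,0,1,0,0)! = -1  (running -1)
⟨..|..⟩ = √(2/3)·(-1) = -0.816497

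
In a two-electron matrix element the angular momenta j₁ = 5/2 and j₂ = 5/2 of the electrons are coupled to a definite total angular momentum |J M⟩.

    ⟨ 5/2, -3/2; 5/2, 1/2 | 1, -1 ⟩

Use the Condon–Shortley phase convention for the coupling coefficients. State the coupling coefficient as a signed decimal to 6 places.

−√(8/35) ≈ -0.478091

j₁+j₂−J=4  J+j₁−j₂=1  J−j₁+j₂=1  j₁+j₂+J+1=7
(j₁±m₁, j₂±m₂, J±M) = (1,4,3,2,0,2)
P² = 288/35
sum k=3..3:
  [3] −1/6 = -1/6
S = -1/6
C² = P²·S² = 8/35 ; C = -0.478091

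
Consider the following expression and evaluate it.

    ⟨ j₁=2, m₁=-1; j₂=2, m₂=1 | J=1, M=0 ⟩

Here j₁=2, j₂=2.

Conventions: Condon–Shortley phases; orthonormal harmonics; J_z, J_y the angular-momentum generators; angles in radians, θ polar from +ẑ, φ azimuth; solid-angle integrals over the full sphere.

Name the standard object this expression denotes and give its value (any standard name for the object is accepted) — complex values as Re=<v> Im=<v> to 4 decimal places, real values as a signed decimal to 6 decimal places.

This is a Clebsch–Gordan (vector-coupling) coefficient.
j₁+j₂−J=3  J+j₁−j₂=1  J−j₁+j₂=1  j₁+j₂+J+1=6
(j₁±m₁, j₂±m₂, J±M) = (1,3,3,1,1,1)
P² = 9/10
sum k=2..3:
  [2] +1/2 = 1/2
  [3] −1/6 = -1/6
S = 1/3
C² = P²·S² = 1/10 ; C = +0.316228

Clebsch–Gordan coefficient, +√(1/10) ≈ +0.316228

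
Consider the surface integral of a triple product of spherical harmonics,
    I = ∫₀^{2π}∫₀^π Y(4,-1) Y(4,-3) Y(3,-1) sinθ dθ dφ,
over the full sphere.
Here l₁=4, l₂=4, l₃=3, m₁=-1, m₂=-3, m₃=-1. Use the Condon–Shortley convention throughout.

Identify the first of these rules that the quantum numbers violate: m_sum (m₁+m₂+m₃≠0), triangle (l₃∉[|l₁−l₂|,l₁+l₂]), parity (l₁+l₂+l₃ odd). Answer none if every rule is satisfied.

azimuthal sum: -1 − 3 − 1 = -5  ✗
0 ≤ 3 ≤ 8 (triangle on l)
L = 4 + 4 + 3 = 11 (odd)

m_sum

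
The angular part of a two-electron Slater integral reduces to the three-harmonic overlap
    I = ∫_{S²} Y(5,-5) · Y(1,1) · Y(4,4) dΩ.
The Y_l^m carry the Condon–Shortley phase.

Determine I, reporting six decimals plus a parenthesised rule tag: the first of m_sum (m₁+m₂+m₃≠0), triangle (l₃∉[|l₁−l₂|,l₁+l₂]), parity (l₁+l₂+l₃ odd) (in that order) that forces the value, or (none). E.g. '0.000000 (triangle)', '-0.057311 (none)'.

-0.329416 (none)

Checks pass: Σm=0; 10 even; l₃=4∈[4,6].
(2·5+1)(2·1+1)(2·4+1) = 297
Δ: 2! 8! 0! / 11! → 1/495
sum: t=1:−1/576 = -1/576
3j²(5 1 4; 0 0 0) = Δ·Π!·Σ² = 5/99  (sign -1)
sum: t=2:+1/80640 = 1/80640
3j²(5 1 4; -5 1 4) = Δ·Π!·Σ² = 1/11  (sign +1)
combine: 4πI² = 297·5/99·1/11 = 15/11
take √, sign -1: I = -0.32941575
No selection rule forces the value: the integral is nonzero (none).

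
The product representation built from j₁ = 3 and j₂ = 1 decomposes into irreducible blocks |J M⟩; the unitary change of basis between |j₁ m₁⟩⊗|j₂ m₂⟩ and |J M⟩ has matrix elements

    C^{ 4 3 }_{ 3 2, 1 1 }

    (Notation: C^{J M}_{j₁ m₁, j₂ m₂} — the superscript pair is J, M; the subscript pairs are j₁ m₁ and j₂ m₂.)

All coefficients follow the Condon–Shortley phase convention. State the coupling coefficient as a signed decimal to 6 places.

j₁+j₂−J=0  J+j₁−j₂=6  J−j₁+j₂=2  j₁+j₂+J+1=9
(j₁±m₁, j₂±m₂, J±M) = (5,1,2,0,7,1)
P² = 43200
sum k=0..0:
  [0] +1/240 = 1/240
S = 1/240
C² = P²·S² = 3/4 ; C = +0.866025

+√(3/4) ≈ +0.866025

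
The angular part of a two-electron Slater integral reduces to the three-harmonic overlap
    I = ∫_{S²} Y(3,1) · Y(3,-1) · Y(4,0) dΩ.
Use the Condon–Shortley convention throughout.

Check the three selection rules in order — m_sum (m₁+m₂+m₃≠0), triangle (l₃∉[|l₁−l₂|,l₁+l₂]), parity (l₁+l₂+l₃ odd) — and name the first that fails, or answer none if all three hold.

none

azimuthal sum: 1 − 1 + 0 = 0  ✓
0 ≤ 4 ≤ 6 (triangle on l)  ✓
L = 3 + 3 + 4 = 10 (even)  ✓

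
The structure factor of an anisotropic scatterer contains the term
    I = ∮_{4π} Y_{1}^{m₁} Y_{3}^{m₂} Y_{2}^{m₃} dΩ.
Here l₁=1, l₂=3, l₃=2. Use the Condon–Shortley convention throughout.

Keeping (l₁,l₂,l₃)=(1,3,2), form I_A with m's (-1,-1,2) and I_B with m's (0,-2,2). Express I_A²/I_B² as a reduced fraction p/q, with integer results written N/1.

Shared (l₁,l₂,l₃)=(1,3,2): N and (l;000)² cancel in I_A²/I_B².
A: Δ = 2!·0!·4!/7! = 1/105; Racah Σ t=2..2: t=2:+1/48 = 1/48; ⇒ 3j(1 3 2; -1 -1 2)² = 1/105, sgn +1
B: Δ = 2!·0!·4!/7! = 1/105; Racah Σ t=1..1: t=1:−1/24 = -1/24; ⇒ 3j(1 3 2; 0 -2 2)² = 1/21, sgn -1
I_A²/I_B² = (1/105)/(1/21) = 1/5

1/5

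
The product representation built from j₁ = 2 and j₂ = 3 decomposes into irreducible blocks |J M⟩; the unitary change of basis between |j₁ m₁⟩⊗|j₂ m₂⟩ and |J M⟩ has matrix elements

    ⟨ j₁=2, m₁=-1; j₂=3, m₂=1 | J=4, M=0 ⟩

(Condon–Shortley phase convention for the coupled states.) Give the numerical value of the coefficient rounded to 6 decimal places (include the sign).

triangle: 1!·3!·5!/10! = 720/3628800
(j±m)!: 1!·3!·4!·2!·4!·4! = 165888
prefactor² = (2J+1)·Δ·N² = 10368/35
  k=0: +1/(0!·1!·3!·4!·0!·1!) = 1/144
  k=1: −1/(1!·0!·2!·3!·1!·2!) = -1/24
Σ = -5/144  ⇒  CG² = 10368/35·(-5/144)² = 5/14
CG = −√(5/14) = -0.597614

-0.597614  (= −√(5/14))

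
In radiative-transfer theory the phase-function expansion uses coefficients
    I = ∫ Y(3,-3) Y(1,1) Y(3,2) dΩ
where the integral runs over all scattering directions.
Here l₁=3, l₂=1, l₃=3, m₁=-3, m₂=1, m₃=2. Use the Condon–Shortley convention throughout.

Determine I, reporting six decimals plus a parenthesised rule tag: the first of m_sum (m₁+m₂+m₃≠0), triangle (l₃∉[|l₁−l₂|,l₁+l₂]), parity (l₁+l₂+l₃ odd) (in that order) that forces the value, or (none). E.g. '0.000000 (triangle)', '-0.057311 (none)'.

0.000000 (parity)

Σlᵢ=7 odd — θ-integrand is odd under cosθ→−cosθ; I=0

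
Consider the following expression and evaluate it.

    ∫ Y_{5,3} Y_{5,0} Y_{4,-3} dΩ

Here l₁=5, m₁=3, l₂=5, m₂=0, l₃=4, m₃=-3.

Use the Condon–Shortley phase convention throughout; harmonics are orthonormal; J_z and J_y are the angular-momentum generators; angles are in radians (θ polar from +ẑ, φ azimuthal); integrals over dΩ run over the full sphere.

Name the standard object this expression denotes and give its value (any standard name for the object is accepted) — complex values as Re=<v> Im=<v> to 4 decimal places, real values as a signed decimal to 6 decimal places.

This is a Gaunt coefficient — the integral of a triple product of spherical harmonics over the sphere.
Rules hold: Σm=0, L=14 even, 0≤4≤10.
N = 11·11·9 = 1089
Δ = 6!·4!·4!/15! = 1/3153150
Racah Σ t=1..5: t=1:−1/69120 t=2:+1/1728 t=3:−1/576 t=4:+1/1728 t=5:−1/69120 = -7/11520
⇒ 3j(5 5 4; 0 0 0)² = 2/143, sgn -1
Racah Σ t=1..2: t=1:−1/17280 t=2:+1/6912 = 1/11520
⇒ 3j(5 5 4; 3 0 -3)² = 2/143, sgn -1
4πI² = N·(3j₀)²·(3jₘ)² = 36/169
I = +1·√(0.213018/4π) = 0.13019760

Gaunt coefficient, +0.130198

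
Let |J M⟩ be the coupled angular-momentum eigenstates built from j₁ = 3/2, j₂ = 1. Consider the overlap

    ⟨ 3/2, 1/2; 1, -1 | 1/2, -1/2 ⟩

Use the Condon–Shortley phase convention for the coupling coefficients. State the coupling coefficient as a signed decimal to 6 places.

j₁+j₂−J=2  J+j₁−j₂=1  J−j₁+j₂=0  j₁+j₂+J+1=4
(j₁±m₁, j₂±m₂, J±M) = (2,1,0,2,0,1)
P² = 2/3
sum k=0..0:
  [0] +1/2 = 1/2
S = 1/2
C² = P²·S² = 1/6 ; C = +0.408248

+√(1/6) = +0.408248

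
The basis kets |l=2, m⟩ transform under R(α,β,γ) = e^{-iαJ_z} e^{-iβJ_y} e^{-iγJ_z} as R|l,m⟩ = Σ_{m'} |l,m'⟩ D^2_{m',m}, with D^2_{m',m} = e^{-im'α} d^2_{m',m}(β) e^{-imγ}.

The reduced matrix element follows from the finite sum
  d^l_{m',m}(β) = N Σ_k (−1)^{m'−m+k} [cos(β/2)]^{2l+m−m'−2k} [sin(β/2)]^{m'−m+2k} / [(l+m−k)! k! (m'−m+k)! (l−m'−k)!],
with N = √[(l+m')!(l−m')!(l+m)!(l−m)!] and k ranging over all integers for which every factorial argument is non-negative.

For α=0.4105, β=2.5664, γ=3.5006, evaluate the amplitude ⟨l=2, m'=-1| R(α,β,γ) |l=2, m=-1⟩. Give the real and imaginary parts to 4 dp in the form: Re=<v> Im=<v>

Split into d^2_{-1,-1}(β=2.5664) × two z-phases.
With c≡cos(β/2)=0.283648 and s≡sin(β/2)=0.958928, N=[1·6·1·6]^{1/2}=6.000000
The bounds max(0,m−m')=0 and min(l+m,l−m')=1 give 2 terms
  k=0: (−1)^0·6.0000/(6)·0.2836^4·0.9589^0 = +0.006473
  k=1: (−1)^1·6.0000/(2)·0.2836^2·0.9589^2 = -0.221949
d^2_{-1,-1}(2.5664) = +0.006473 -0.221949 = -0.215476
D = (+0.916921+0.399068i)·(-0.215476)·(-0.936246-0.351345i) = +0.154766+0.149924i

Re=0.1548 Im=0.1499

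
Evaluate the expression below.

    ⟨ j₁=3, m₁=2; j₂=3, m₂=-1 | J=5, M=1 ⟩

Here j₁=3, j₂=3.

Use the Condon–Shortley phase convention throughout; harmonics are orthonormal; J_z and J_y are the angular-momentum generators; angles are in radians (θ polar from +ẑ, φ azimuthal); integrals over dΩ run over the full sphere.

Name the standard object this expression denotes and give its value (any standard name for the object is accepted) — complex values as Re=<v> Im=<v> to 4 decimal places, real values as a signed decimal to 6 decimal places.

Clebsch–Gordan coefficient, +√(9/28) ≈ +0.566947

This is a Clebsch–Gordan (vector-coupling) coefficient.
triangle: 1!×5!×5!/12! = 14400/479001600
(j±m)!: 5!×1!×2!×4!×6!×4! = 99532800
prefactor² = (2J+1)×Δ×N² = 230400/7
  k=0: +1/(0!×1!×1!×2!×4!×3!) = 1/288
  k=1: −1/(1!×0!×0!×1!×5!×4!) = -1/2880
Σ = 1/320  ⇒  CG² = 230400/7×(1/320)² = 9/28
CG = +√(9/28) = +0.566947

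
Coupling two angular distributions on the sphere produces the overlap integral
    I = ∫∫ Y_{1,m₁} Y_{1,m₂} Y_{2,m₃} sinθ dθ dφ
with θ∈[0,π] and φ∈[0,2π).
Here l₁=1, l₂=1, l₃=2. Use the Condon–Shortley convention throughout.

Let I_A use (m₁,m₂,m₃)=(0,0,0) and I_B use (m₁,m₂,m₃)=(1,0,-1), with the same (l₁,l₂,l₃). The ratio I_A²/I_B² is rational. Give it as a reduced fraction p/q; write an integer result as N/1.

Shared (l₁,l₂,l₃)=(1,1,2): N and (l;000)² cancel in I_A²/I_B².
A: Δ = 0!·2!·2!/5! = 1/30; Racah Σ t=0..0: t=0:+1/1 = 1/1; ⇒ 3j(1 1 2; 0 0 0)² = 2/15, sgn +1
B: Δ = 0!·2!·2!/5! = 1/30; Racah Σ t=0..0: t=0:+1/2 = 1/2; ⇒ 3j(1 1 2; 1 0 -1)² = 1/10, sgn -1
I_A²/I_B² = (2/15)/(1/10) = 4/3

4/3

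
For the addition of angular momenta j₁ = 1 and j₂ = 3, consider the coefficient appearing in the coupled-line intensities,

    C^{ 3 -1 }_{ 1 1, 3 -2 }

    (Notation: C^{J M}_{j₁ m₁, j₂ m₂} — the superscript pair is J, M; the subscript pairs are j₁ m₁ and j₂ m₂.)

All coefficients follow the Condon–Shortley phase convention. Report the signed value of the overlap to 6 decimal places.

j₁+j₂−J=1  J+j₁−j₂=1  J−j₁+j₂=5  j₁+j₂+J+1=8
(j₁±m₁, j₂±m₂, J±M) = (2,0,1,5,2,4)
P² = 240
sum k=0..0:
  [0] +1/24 = 1/24
S = 1/24
C² = P²·S² = 5/12 ; C = +0.645497

+0.645497  (= +√(5/12))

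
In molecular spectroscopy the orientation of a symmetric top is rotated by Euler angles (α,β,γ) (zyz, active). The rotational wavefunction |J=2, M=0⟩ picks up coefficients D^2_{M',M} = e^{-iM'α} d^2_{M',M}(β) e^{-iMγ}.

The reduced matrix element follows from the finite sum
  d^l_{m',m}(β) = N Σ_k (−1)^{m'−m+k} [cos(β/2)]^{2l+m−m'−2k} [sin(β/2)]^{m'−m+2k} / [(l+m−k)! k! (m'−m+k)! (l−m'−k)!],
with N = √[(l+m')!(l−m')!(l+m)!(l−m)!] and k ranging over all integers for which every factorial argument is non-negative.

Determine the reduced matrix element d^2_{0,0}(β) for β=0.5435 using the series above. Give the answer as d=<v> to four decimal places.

d^2_{0,0}(β=0.5435) via the finite sum:
c=cos(0.543500/2)=0.963303, s=sin(0.543500/2)=0.268418; N=√[2·2·2·2]=4.000000
k: max(0,(0)−(0))=0 … min(2+(0),2−(0))=2
  k=0: (−1)^0·4.0000/(4)·0.9633^4·0.2684^0 = +0.861095
  k=1: (−1)^1·4.0000/(1)·0.9633^2·0.2684^2 = -0.267428
  k=2: (−1)^2·4.0000/(4)·0.9633^0·0.2684^4 = +0.005191
d^2_{0,0}(0.5435) = +0.861095 -0.267428 +0.005191 = +0.598857

d=0.5989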